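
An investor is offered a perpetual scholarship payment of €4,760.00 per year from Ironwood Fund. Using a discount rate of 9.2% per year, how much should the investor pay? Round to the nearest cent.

Level perpetuity: PV = C / r = €4,760.00 / 0.092 = €51,739.13

€51739.13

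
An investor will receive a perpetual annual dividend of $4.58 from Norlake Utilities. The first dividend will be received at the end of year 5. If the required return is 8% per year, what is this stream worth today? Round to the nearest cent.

Value at end of year 4: C / r = $4.58 / 0.08 = $57.2500
Discount to today: PV = $57.2500 / (1 + 0.08)^4 = $57.2500 / 1.360489 = $42.08

$42.08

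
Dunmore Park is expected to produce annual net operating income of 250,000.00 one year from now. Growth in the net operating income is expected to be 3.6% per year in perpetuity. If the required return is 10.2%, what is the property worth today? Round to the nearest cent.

3787878.79

Growing perpetuity: P = D₁ / (r − g) = 250,000.0000 / (0.102 − 0.036) = 3,787,878.79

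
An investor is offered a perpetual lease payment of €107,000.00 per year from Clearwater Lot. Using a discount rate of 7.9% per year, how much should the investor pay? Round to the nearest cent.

Level perpetuity: PV = C / r = €107,000.00 / 0.079 = €1,354,430.38

€1354430.38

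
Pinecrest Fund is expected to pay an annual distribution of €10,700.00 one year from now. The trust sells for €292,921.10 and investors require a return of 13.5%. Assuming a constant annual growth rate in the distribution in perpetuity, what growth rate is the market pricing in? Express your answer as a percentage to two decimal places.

9.85%

P = D₁/(r−g) ⇒ g = r − D₁/P = 0.135 − €10,700.00/€292,921.10 = 0.098471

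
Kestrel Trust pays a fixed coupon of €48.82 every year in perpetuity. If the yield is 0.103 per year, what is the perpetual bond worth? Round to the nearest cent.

€473.98

Level perpetuity: PV = C / r = €48.82 / 0.103 = €473.98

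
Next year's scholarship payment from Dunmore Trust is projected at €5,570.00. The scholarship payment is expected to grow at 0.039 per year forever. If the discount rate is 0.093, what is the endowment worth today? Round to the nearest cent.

Growing perpetuity: P = D₁ / (r − g) = €5,570.0000 / (0.093 − 0.039) = €103,148.15

€103148.15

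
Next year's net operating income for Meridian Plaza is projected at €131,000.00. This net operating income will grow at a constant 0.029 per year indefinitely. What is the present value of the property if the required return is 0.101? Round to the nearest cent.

Growing perpetuity: P = D₁ / (r − g) = €131,000.0000 / (0.101 − 0.029) = €1,819,444.44

€1819444.44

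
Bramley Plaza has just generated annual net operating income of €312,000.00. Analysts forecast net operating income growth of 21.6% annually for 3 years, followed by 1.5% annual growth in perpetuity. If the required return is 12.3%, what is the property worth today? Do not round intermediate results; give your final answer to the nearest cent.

D_1 = 379392.00000
D_2 = 461340.67200
D_3 = 560990.25715
Terminal value at year 3: TV = D_3×(1+g_2)/(r−g_2) = 569405.11101/0.108 = 5272269.54638
P_0 = D_1/(1+r)^1 + D_2/(1+r)^2 + D_3/(1+r)^3 + TV/(1+r)^3
    = 337837.93411 + 365815.60808 + 396110.22210 + 3722702.55033 = 4822466.31462

€4822466.31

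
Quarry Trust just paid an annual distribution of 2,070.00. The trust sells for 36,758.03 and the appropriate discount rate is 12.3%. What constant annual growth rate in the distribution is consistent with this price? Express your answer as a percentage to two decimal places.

P = D₀(1+g)/(r−g) ⇒ P(r−g) = D₀(1+g) ⇒ g(P+D₀) = P·r − D₀
g = (P·r − D₀)/(P + D₀) = (36,758.03×0.123 − 2,070.00) / (36,758.03 + 2,070.00) = 0.063131

6.31%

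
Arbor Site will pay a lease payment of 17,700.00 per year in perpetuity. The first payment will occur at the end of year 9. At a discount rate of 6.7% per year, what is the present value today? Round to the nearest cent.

157247.27

Value at end of year 8: C / r = 17,700.00 / 0.067 = 264,179.1045
Discount to today: PV = 264,179.1045 / (1 + 0.067)^8 = 264,179.1045 / 1.680023 = 157,247.27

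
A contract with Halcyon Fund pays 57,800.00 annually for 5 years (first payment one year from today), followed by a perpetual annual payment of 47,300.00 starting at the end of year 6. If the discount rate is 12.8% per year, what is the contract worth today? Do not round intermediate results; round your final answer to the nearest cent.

PV of 5-year annuity: 57,800.00 × [1 − (1+0.128)^−5] / 0.128 = 204291.96383
Perpetuity value at year 5: 47,300.00 / 0.128 = 369531.25000
PV of perpetuity: 369531.25000 / (1+0.128)^5 = 202351.14811
Total PV = 204291.96383 + 202351.14811 = 406643.11194

406643.11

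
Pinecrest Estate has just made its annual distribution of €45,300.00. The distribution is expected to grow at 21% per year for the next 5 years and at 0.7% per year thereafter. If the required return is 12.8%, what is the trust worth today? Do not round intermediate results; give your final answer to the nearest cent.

€816408.65

D_1 = 54813.00000
D_2 = 66323.73000
D_3 = 80251.71330
D_4 = 97104.57309
D_5 = 117496.53344
Terminal value at year 5: TV = D_5×(1+g_2)/(r−g_2) = 118319.00918/0.121 = 977843.05105
P_0 = D_1/(1+r)^1 + D_2/(1+r)^2 + D_3/(1+r)^3 + D_4/(1+r)^4 + D_5/(1+r)^5 + TV/(1+r)^5
    = 48593.08511 + 52125.56115 + 55914.83067 + 59979.56127 + 64339.77760 + 535455.83506 = 816408.65085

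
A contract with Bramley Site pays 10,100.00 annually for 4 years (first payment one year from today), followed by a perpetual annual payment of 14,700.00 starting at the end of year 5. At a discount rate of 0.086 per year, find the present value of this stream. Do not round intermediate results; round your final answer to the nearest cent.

155895.73

PV of 4-year annuity: 10,100.00 × [1 − (1+0.086)^−4] / 0.086 = 33010.53221
Perpetuity value at year 4: 14,700.00 / 0.086 = 170930.23256
PV of perpetuity: 170930.23256 / (1+0.086)^4 = 122885.20052
Total PV = 33010.53221 + 122885.20052 = 155895.73274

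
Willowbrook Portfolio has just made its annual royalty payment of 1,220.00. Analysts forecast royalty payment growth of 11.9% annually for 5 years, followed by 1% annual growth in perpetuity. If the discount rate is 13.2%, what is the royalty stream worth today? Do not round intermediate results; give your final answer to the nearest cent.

15426.25

D_1 = 1365.18000
D_2 = 1527.63642
D_3 = 1709.42515
D_4 = 1912.84675
D_5 = 2140.47551
Terminal value at year 5: TV = D_5×(1+g_2)/(r−g_2) = 2161.88027/0.122 = 17720.33004
P_0 = D_1/(1+r)^1 + D_2/(1+r)^2 + D_3/(1+r)^3 + D_4/(1+r)^4 + D_5/(1+r)^5 + TV/(1+r)^5
    = 1205.98940 + 1192.13970 + 1178.44905 + 1164.91562 + 1151.53762 + 9533.22125 = 15426.25263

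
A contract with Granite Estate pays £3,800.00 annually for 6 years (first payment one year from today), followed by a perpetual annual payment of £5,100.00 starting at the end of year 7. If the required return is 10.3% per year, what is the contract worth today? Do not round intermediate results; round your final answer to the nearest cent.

PV of 6-year annuity: £3,800.00 × [1 − (1+0.103)^−6] / 0.103 = 16405.49959
Perpetuity value at year 6: £5,100.00 / 0.103 = 49514.56311
PV of perpetuity: 49514.56311 / (1+0.103)^6 = 27496.65577
Total PV = 16405.49959 + 27496.65577 = 43902.15535

£43902.16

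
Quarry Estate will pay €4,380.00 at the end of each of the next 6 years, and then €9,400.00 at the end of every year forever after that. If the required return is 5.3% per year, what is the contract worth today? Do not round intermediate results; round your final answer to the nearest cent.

PV of 6-year annuity: €4,380.00 × [1 − (1+0.053)^−6] / 0.053 = 22019.82301
Perpetuity value at year 6: €9,400.00 / 0.053 = 177358.49057
PV of perpetuity: 177358.49057 / (1+0.053)^6 = 130101.33617
Total PV = 22019.82301 + 130101.33617 = 152121.15918

€152121.16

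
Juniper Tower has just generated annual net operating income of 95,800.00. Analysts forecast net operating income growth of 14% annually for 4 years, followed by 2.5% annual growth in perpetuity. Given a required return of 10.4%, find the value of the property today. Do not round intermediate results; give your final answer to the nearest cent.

D_1 = 109212.00000
D_2 = 124501.68000
D_3 = 141931.91520
D_4 = 161802.38333
Terminal value at year 4: TV = D_4×(1+g_2)/(r−g_2) = 165847.44291/0.079 = 2099334.72039
P_0 = D_1/(1+r)^1 + D_2/(1+r)^2 + D_3/(1+r)^3 + D_4/(1+r)^4 + TV/(1+r)^4
    = 98923.91304 + 102149.69282 + 105480.66106 + 108920.24783 + 1413205.74722 = 1828680.26197

1828680.26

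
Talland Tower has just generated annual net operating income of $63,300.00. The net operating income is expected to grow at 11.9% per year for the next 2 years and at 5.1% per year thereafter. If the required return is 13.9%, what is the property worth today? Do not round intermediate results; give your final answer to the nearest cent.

$852971.79

D_1 = 70832.70000
D_2 = 79261.79130
Terminal value at year 2: TV = D_2×(1+g_2)/(r−g_2) = 83304.14266/0.088 = 946637.98473
P_0 = D_1/(1+r)^1 + D_2/(1+r)^2 + TV/(1+r)^2
    = 62188.49868 + 61096.51451 + 729686.78124 = 852971.79444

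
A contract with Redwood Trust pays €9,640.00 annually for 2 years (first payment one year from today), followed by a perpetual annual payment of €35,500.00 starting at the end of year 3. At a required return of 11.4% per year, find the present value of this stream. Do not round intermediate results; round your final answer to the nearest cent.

€267351.76

PV of 2-year annuity: €9,640.00 × [1 − (1+0.114)^−2] / 0.114 = 16421.45502
Perpetuity value at year 2: €35,500.00 / 0.114 = 311403.50877
PV of perpetuity: 311403.50877 / (1+0.114)^2 = 250930.30821
Total PV = 16421.45502 + 250930.30821 = 267351.76324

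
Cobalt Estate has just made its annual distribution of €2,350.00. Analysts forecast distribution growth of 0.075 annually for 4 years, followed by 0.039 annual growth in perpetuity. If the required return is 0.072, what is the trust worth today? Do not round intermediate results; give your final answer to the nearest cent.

D_1 = 2526.25000
D_2 = 2715.71875
D_3 = 2919.39766
D_4 = 3138.35248
Terminal value at year 4: TV = D_4×(1+g_2)/(r−g_2) = 3260.74823/0.033 = 98810.55234
P_0 = D_1/(1+r)^1 + D_2/(1+r)^2 + D_3/(1+r)^3 + D_4/(1+r)^4 + TV/(1+r)^4
    = 2356.57649 + 2363.17139 + 2369.78474 + 2376.41660 + 74821.11667 = 84287.06589

€84287.07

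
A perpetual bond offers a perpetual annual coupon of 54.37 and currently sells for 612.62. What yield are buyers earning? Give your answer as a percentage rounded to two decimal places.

P = C/r ⇒ r = C/P = 54.37/612.62 = 0.088750

8.87%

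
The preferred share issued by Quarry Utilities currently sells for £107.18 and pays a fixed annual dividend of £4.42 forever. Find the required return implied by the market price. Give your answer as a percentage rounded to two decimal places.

P = C/r ⇒ r = C/P = £4.42/£107.18 = 0.041239

4.12%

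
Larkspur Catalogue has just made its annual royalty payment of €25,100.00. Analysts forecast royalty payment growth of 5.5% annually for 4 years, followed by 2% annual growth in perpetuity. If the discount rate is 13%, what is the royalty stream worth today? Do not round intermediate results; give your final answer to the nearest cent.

€261648.89

D_1 = 26480.50000
D_2 = 27936.92750
D_3 = 29473.45851
D_4 = 31094.49873
Terminal value at year 4: TV = D_4×(1+g_2)/(r−g_2) = 31716.38871/0.11 = 288330.80641
P_0 = D_1/(1+r)^1 + D_2/(1+r)^2 + D_3/(1+r)^3 + D_4/(1+r)^4 + TV/(1+r)^4
    = 23434.07080 + 21878.71212 + 20426.58520 + 19070.83840 + 176838.68334 = 261648.88986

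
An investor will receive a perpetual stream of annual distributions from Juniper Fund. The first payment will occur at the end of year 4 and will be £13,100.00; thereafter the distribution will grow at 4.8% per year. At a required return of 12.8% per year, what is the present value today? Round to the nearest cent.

£114091.69

Value at end of year 3: C₁ / (r − g) = £13,100.00 / (0.128 − 0.048) = £163,750.0000
Discount to today: PV = £163,750.0000 / (1 + 0.128)^3 = £163,750.0000 / 1.435249 = £114,091.69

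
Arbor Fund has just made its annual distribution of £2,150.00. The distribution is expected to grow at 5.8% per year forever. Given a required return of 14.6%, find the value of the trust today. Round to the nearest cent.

D₁ = D₀ × (1 + g) = £2,150.00 × 1.058 = £2,274.7000
Growing perpetuity: P = D₁ / (r − g) = £2,274.7000 / (0.146 − 0.058) = £25,848.86

£25848.86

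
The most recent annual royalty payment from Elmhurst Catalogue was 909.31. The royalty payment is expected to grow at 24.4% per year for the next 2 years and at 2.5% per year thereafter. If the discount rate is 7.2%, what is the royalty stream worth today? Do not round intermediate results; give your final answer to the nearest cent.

28984.51

D_1 = 1131.18164
D_2 = 1407.18996
Terminal value at year 2: TV = D_2×(1+g_2)/(r−g_2) = 1442.36971/0.047 = 30688.71722
P_0 = D_1/(1+r)^1 + D_2/(1+r)^2 + TV/(1+r)^2
    = 1055.20675 + 1224.51231 + 26704.78985 = 28984.50892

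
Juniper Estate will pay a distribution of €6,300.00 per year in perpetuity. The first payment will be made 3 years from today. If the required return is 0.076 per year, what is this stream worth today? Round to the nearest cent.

€71598.25

Value at end of year 2: C / r = €6,300.00 / 0.076 = €82,894.7368
Discount to today: PV = €82,894.7368 / (1 + 0.076)^2 = €82,894.7368 / 1.157776 = €71,598.25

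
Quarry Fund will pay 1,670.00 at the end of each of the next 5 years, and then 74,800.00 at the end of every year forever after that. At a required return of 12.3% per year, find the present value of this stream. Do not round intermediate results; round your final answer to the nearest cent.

346460.28

PV of 5-year annuity: 1,670.00 × [1 − (1+0.123)^−5] / 0.123 = 5975.50335
Perpetuity value at year 5: 74,800.00 / 0.123 = 608130.08130
PV of perpetuity: 608130.08130 / (1+0.123)^5 = 340484.78143
Total PV = 5975.50335 + 340484.78143 = 346460.28478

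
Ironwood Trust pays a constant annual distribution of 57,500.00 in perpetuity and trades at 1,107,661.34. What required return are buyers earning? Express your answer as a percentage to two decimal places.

P = C/r ⇒ r = C/P = 57,500.00/1,107,661.34 = 0.051911

5.19%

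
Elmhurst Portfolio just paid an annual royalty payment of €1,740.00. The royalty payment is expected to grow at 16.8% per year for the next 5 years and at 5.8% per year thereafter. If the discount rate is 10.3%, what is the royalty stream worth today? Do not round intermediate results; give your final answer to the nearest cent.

D_1 = 2032.32000
D_2 = 2373.74976
D_3 = 2772.53972
D_4 = 3238.32639
D_5 = 3782.36523
Terminal value at year 5: TV = D_5×(1+g_2)/(r−g_2) = 4001.74241/0.045 = 88927.60910
P_0 = D_1/(1+r)^1 + D_2/(1+r)^2 + D_3/(1+r)^3 + D_4/(1+r)^4 + D_5/(1+r)^5 + TV/(1+r)^5
    = 1842.53853 + 1951.11968 + 2066.09953 + 2187.85517 + 2316.78589 + 54470.21054 = 64834.60934

€64834.61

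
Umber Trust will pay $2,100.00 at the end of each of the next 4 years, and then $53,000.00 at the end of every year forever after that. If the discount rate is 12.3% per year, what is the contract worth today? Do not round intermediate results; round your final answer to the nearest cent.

PV of 4-year annuity: $2,100.00 × [1 − (1+0.123)^−4] / 0.123 = 6338.34105
Perpetuity value at year 4: $53,000.00 / 0.123 = 430894.30894
PV of perpetuity: 430894.30894 / (1+0.123)^4 = 270926.65382
Total PV = 6338.34105 + 270926.65382 = 277264.99487

$277264.99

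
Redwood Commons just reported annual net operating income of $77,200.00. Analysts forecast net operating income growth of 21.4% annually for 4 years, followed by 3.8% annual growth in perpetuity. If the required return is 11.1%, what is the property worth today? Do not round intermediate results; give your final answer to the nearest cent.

D_1 = 93720.80000
D_2 = 113777.05120
D_3 = 138125.34016
D_4 = 167684.16295
Terminal value at year 4: TV = D_4×(1+g_2)/(r−g_2) = 174056.16114/0.073 = 2384330.97455
P_0 = D_1/(1+r)^1 + D_2/(1+r)^2 + D_3/(1+r)^3 + D_4/(1+r)^4 + TV/(1+r)^4
    = 84357.15572 + 92177.84612 + 100723.58703 + 110061.59735 + 1564985.45269 = 1952305.63890

$1952305.64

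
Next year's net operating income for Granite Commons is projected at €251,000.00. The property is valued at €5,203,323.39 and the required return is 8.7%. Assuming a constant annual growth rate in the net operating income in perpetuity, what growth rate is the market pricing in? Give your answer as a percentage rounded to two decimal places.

P = D₁/(r−g) ⇒ g = r − D₁/P = 0.087 − €251,000.00/€5,203,323.39 = 0.038762

3.88%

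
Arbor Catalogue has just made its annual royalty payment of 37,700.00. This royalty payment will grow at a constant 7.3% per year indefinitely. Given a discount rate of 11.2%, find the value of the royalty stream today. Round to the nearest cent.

1037233.33

D₁ = D₀ × (1 + g) = 37,700.00 × 1.073 = 40,452.1000
Growing perpetuity: P = D₁ / (r − g) = 40,452.1000 / (0.112 − 0.073) = 1,037,233.33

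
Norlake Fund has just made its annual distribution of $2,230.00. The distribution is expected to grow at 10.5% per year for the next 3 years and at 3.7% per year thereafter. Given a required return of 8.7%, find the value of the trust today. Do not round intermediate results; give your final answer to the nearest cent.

$55500.10

D_1 = 2464.15000
D_2 = 2722.88575
D_3 = 3008.78875
Terminal value at year 3: TV = D_3×(1+g_2)/(r−g_2) = 3120.11394/0.05 = 62402.27875
P_0 = D_1/(1+r)^1 + D_2/(1+r)^2 + D_3/(1+r)^3 + TV/(1+r)^3
    = 2266.92732 + 2304.46614 + 2342.62657 + 48586.07508 = 55500.09511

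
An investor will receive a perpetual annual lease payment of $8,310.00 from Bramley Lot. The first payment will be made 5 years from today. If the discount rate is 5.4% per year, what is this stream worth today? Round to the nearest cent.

$124693.79

Value at end of year 4: C / r = $8,310.00 / 0.054 = $153,888.8889
Discount to today: PV = $153,888.8889 / (1 + 0.054)^4 = $153,888.8889 / 1.234134 = $124,693.79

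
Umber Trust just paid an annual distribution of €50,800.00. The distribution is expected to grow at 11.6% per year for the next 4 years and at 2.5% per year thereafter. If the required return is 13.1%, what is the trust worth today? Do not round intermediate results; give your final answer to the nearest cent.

D_1 = 56692.80000
D_2 = 63269.16480
D_3 = 70608.38792
D_4 = 78798.96092
Terminal value at year 4: TV = D_4×(1+g_2)/(r−g_2) = 80768.93494/0.106 = 761971.08432
P_0 = D_1/(1+r)^1 + D_2/(1+r)^2 + D_3/(1+r)^3 + D_4/(1+r)^4 + TV/(1+r)^4
    = 50126.25995 + 49461.45544 + 48805.46797 + 48158.18059 + 465680.51988 = 662231.88382

€662231.88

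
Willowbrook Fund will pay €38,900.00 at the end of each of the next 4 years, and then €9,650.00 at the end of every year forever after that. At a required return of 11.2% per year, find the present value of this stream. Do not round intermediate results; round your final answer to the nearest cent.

€176521.10

PV of 4-year annuity: €38,900.00 × [1 − (1+0.112)^−4] / 0.112 = 120171.59149
Perpetuity value at year 4: €9,650.00 / 0.112 = 86160.71429
PV of perpetuity: 86160.71429 / (1+0.112)^4 = 56349.50971
Total PV = 120171.59149 + 56349.50971 = 176521.10120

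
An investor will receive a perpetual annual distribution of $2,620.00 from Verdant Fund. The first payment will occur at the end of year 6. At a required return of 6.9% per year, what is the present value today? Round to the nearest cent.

$27199.67

Value at end of year 5: C / r = $2,620.00 / 0.069 = $37,971.0145
Discount to today: PV = $37,971.0145 / (1 + 0.069)^5 = $37,971.0145 / 1.396010 = $27,199.67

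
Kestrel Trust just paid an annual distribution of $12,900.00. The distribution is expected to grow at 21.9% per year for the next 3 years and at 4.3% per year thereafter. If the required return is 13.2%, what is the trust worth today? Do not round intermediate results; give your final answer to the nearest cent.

D_1 = 15725.10000
D_2 = 19168.89690
D_3 = 23366.88532
Terminal value at year 3: TV = D_3×(1+g_2)/(r−g_2) = 24371.66139/0.089 = 273838.89202
P_0 = D_1/(1+r)^1 + D_2/(1+r)^2 + D_3/(1+r)^3 + TV/(1+r)^3
    = 13891.43110 + 14959.05875 + 16108.73906 + 188779.94202 = 233739.17093

$233739.17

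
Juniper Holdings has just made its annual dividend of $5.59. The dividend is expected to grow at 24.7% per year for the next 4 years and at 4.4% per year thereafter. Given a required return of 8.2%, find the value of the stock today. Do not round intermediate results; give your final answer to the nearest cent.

$303.23

D_1 = 6.97073
D_2 = 8.69250
D_3 = 10.83955
D_4 = 13.51692
Terminal value at year 4: TV = D_4×(1+g_2)/(r−g_2) = 14.11166/0.038 = 371.35949
P_0 = D_1/(1+r)^1 + D_2/(1+r)^2 + D_3/(1+r)^3 + D_4/(1+r)^4 + TV/(1+r)^4
    = 6.44245 + 7.42489 + 8.55715 + 9.86208 + 270.94771 = 303.23429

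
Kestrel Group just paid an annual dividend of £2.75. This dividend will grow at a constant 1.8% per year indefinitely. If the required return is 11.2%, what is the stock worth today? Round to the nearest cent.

D₁ = D₀ × (1 + g) = £2.75 × 1.018 = £2.7995
Growing perpetuity: P = D₁ / (r − g) = £2.7995 / (0.112 − 0.018) = £29.78

£29.78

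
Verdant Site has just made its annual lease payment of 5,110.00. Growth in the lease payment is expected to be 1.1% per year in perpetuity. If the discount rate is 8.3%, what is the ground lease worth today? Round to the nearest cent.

71752.92

D₁ = D₀ × (1 + g) = 5,110.00 × 1.011 = 5,166.2100
Growing perpetuity: P = D₁ / (r − g) = 5,166.2100 / (0.083 − 0.011) = 71,752.92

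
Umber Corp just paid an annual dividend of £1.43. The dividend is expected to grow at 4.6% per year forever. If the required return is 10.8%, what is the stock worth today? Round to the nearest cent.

D₁ = D₀ × (1 + g) = £1.43 × 1.046 = £1.4958
Growing perpetuity: P = D₁ / (r − g) = £1.4958 / (0.108 − 0.046) = £24.13

£24.13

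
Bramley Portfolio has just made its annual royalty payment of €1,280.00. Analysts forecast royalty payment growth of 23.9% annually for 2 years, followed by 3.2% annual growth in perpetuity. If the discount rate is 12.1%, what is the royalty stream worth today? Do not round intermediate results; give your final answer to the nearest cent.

D_1 = 1585.92000
D_2 = 1964.95488
Terminal value at year 2: TV = D_2×(1+g_2)/(r−g_2) = 2027.83344/0.089 = 22784.64535
P_0 = D_1/(1+r)^1 + D_2/(1+r)^2 + TV/(1+r)^2
    = 1414.73684 + 1563.65651 + 18131.38784 = 21109.78119

€21109.78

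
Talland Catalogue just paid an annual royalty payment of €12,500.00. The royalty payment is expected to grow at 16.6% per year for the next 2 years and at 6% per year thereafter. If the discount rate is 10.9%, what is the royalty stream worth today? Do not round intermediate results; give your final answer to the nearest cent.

D_1 = 14575.00000
D_2 = 16994.45000
Terminal value at year 2: TV = D_2×(1+g_2)/(r−g_2) = 18014.11700/0.049 = 367635.04082
P_0 = D_1/(1+r)^1 + D_2/(1+r)^2 + TV/(1+r)^2
    = 13142.47069 + 13817.96288 + 298919.19691 = 325879.63048

€325879.63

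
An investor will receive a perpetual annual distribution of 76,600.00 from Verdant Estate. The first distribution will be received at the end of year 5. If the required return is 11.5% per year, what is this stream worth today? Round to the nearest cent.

Value at end of year 4: C / r = 76,600.00 / 0.115 = 666,086.9565
Discount to today: PV = 666,086.9565 / (1 + 0.115)^4 = 666,086.9565 / 1.545608 = 430,954.54

430954.54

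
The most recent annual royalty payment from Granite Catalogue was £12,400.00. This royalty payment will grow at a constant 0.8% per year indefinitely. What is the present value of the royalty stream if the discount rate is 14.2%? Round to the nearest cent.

£93277.61

D₁ = D₀ × (1 + g) = £12,400.00 × 1.008 = £12,499.2000
Growing perpetuity: P = D₁ / (r − g) = £12,499.2000 / (0.142 − 0.008) = £93,277.61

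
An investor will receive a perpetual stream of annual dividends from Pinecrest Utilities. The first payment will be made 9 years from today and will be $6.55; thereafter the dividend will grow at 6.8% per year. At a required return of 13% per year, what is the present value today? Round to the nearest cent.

Value at end of year 8: C₁ / (r − g) = $6.55 / (0.13 − 0.068) = $105.6452
Discount to today: PV = $105.6452 / (1 + 0.13)^8 = $105.6452 / 2.658444 = $39.74

$39.74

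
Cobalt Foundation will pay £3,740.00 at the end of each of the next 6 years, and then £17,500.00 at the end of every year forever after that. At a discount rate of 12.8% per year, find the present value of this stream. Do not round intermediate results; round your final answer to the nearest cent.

£81404.73

PV of 6-year annuity: £3,740.00 × [1 − (1+0.128)^−6] / 0.128 = 15034.47853
Perpetuity value at year 6: £17,500.00 / 0.128 = 136718.75000
PV of perpetuity: 136718.75000 / (1+0.128)^6 = 66370.25422
Total PV = 15034.47853 + 66370.25422 = 81404.73275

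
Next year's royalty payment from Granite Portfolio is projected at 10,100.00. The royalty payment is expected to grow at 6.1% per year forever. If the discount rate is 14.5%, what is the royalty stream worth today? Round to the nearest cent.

Growing perpetuity: P = D₁ / (r − g) = 10,100.0000 / (0.145 − 0.061) = 120,238.10

120238.10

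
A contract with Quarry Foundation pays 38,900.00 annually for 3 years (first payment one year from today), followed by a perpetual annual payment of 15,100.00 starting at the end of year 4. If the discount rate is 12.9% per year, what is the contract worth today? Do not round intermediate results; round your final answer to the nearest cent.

173345.25

PV of 3-year annuity: 38,900.00 × [1 − (1+0.129)^−3] / 0.129 = 92005.01957
Perpetuity value at year 3: 15,100.00 / 0.129 = 117054.26357
PV of perpetuity: 117054.26357 / (1+0.129)^3 = 81340.23283
Total PV = 92005.01957 + 81340.23283 = 173345.25240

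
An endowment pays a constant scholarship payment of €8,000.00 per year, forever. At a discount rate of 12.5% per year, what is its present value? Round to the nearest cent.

€64000.00

Level perpetuity: PV = C / r = €8,000.00 / 0.125 = €64,000.00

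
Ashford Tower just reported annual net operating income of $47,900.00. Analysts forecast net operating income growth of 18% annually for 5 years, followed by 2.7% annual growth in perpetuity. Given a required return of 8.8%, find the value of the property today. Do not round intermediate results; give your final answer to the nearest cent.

D_1 = 56522.00000
D_2 = 66695.96000
D_3 = 78701.23280
D_4 = 92867.45470
D_5 = 109583.59655
Terminal value at year 5: TV = D_5×(1+g_2)/(r−g_2) = 112542.35366/0.061 = 1844956.61734
P_0 = D_1/(1+r)^1 + D_2/(1+r)^2 + D_3/(1+r)^3 + D_4/(1+r)^4 + D_5/(1+r)^5 + TV/(1+r)^5
    = 51950.36765 + 56343.22962 + 61107.54683 + 66274.72910 + 71878.84222 + 1210156.90095 = 1517711.61636

$1517711.62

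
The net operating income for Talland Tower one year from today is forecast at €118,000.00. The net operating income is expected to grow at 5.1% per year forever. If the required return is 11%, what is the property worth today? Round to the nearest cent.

Growing perpetuity: P = D₁ / (r − g) = €118,000.0000 / (0.11 − 0.051) = €2,000,000.00

€2000000.00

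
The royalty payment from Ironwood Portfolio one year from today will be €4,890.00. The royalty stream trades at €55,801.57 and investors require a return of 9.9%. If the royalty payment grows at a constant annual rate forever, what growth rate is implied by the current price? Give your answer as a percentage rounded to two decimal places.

1.14%

P = D₁/(r−g) ⇒ g = r − D₁/P = 0.099 − €4,890.00/€55,801.57 = 0.011368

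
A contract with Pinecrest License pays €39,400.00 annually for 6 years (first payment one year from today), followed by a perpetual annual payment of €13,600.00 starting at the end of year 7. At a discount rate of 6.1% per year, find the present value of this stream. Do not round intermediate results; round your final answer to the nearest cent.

€349420.16

PV of 6-year annuity: €39,400.00 × [1 − (1+0.061)^−6] / 0.061 = 193135.35066
Perpetuity value at year 6: €13,600.00 / 0.061 = 222950.81967
PV of perpetuity: 222950.81967 / (1+0.061)^6 = 156284.81031
Total PV = 193135.35066 + 156284.81031 = 349420.16097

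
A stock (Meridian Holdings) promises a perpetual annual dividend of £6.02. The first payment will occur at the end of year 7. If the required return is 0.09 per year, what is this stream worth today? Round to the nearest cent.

Value at end of year 6: C / r = £6.02 / 0.09 = £66.8889
Discount to today: PV = £66.8889 / (1 + 0.09)^6 = £66.8889 / 1.677100 = £39.88

£39.88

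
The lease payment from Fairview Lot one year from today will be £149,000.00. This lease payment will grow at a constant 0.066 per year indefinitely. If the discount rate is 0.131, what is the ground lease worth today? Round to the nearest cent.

£2292307.69

Growing perpetuity: P = D₁ / (r − g) = £149,000.0000 / (0.131 − 0.066) = £2,292,307.69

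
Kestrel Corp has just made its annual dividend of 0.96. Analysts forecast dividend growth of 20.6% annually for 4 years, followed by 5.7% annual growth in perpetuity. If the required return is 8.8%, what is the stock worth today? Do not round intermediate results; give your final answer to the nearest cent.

D_1 = 1.15776
D_2 = 1.39626
D_3 = 1.68389
D_4 = 2.03077
Terminal value at year 4: TV = D_4×(1+g_2)/(r−g_2) = 2.14652/0.031 = 69.24266
P_0 = D_1/(1+r)^1 + D_2/(1+r)^2 + D_3/(1+r)^3 + D_4/(1+r)^4 + TV/(1+r)^4
    = 1.06412 + 1.17953 + 1.30745 + 1.44926 + 49.41493 = 54.41528

54.42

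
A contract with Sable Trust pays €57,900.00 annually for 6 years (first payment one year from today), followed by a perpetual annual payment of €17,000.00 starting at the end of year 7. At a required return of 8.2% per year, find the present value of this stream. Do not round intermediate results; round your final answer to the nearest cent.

PV of 6-year annuity: €57,900.00 × [1 − (1+0.082)^−6] / 0.082 = 266048.45123
Perpetuity value at year 6: €17,000.00 / 0.082 = 207317.07317
PV of perpetuity: 207317.07317 / (1+0.082)^6 = 129202.67471
Total PV = 266048.45123 + 129202.67471 = 395251.12594

€395251.13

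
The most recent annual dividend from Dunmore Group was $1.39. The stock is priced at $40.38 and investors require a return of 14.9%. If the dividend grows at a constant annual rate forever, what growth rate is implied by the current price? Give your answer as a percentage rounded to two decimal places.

P = D₀(1+g)/(r−g) ⇒ P(r−g) = D₀(1+g) ⇒ g(P+D₀) = P·r − D₀
g = (P·r − D₀)/(P + D₀) = ($40.38×0.149 − $1.39) / ($40.38 + $1.39) = 0.110764

11.08%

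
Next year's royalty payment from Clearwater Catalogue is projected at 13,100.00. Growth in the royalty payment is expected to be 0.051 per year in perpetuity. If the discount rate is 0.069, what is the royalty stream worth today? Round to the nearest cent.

727777.78

Growing perpetuity: P = D₁ / (r − g) = 13,100.0000 / (0.069 − 0.051) = 727,777.78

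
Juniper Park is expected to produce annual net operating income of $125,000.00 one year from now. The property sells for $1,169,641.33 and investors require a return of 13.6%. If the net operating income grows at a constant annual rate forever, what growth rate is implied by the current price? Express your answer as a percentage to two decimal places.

2.91%

P = D₁/(r−g) ⇒ g = r − D₁/P = 0.136 − $125,000.00/$1,169,641.33 = 0.029130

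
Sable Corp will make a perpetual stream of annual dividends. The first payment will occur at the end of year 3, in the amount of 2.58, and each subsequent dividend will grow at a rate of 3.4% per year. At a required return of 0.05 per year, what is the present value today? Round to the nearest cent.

Value at end of year 2: C₁ / (r − g) = 2.58 / (0.05 − 0.034) = 161.2500
Discount to today: PV = 161.2500 / (1 + 0.05)^2 = 161.2500 / 1.102500 = 146.26

146.26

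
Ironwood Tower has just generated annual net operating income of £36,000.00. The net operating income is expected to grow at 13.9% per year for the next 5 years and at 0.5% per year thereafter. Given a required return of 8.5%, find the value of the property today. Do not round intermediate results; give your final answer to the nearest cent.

£785292.24

D_1 = 41004.00000
D_2 = 46703.55600
D_3 = 53195.35028
D_4 = 60589.50397
D_5 = 69011.44503
Terminal value at year 5: TV = D_5×(1+g_2)/(r−g_2) = 69356.50225/0.08 = 866956.27814
P_0 = D_1/(1+r)^1 + D_2/(1+r)^2 + D_3/(1+r)^3 + D_4/(1+r)^4 + D_5/(1+r)^5 + TV/(1+r)^5
    = 37791.70507 + 39672.58256 + 41647.07054 + 43719.82796 + 45895.74567 + 576565.30497 = 785292.23676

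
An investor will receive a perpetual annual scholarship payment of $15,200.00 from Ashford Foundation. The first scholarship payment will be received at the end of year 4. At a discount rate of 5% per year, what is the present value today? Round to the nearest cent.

$262606.63

Value at end of year 3: C / r = $15,200.00 / 0.05 = $304,000.0000
Discount to today: PV = $304,000.0000 / (1 + 0.05)^3 = $304,000.0000 / 1.157625 = $262,606.63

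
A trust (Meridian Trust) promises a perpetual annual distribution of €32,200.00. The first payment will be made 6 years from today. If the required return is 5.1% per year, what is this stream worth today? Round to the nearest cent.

€492347.93

Value at end of year 5: C / r = €32,200.00 / 0.051 = €631,372.5490
Discount to today: PV = €631,372.5490 / (1 + 0.051)^5 = €631,372.5490 / 1.282371 = €492,347.93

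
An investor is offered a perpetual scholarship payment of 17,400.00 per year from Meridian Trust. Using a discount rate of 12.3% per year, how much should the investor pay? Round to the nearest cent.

141463.41

Level perpetuity: PV = C / r = 17,400.00 / 0.123 = 141,463.41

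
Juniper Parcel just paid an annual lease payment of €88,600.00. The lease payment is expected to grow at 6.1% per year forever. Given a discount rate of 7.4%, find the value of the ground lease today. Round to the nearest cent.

€7231123.08

D₁ = D₀ × (1 + g) = €88,600.00 × 1.061 = €94,004.6000
Growing perpetuity: P = D₁ / (r − g) = €94,004.6000 / (0.074 − 0.061) = €7,231,123.08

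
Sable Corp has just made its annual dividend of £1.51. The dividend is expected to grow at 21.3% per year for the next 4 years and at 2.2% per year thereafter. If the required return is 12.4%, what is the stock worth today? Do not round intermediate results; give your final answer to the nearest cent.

£27.86

D_1 = 1.83163
D_2 = 2.22177
D_3 = 2.69500
D_4 = 3.26904
Terminal value at year 4: TV = D_4×(1+g_2)/(r−g_2) = 3.34096/0.102 = 32.75449
P_0 = D_1/(1+r)^1 + D_2/(1+r)^2 + D_3/(1+r)^3 + D_4/(1+r)^4 + TV/(1+r)^4
    = 1.62956 + 1.75860 + 1.89784 + 2.04812 + 20.52134 = 27.85546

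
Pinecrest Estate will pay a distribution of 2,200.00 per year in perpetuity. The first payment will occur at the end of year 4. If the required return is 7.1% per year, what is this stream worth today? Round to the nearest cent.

25222.95

Value at end of year 3: C / r = 2,200.00 / 0.071 = 30,985.9155
Discount to today: PV = 30,985.9155 / (1 + 0.071)^3 = 30,985.9155 / 1.228481 = 25,222.95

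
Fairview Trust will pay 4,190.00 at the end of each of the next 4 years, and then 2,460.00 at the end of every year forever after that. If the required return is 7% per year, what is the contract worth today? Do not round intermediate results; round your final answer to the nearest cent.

41002.73

PV of 4-year annuity: 4,190.00 × [1 − (1+0.07)^−4] / 0.07 = 14192.41516
Perpetuity value at year 4: 2,460.00 / 0.07 = 35142.85714
PV of perpetuity: 35142.85714 / (1+0.07)^4 = 26810.31745
Total PV = 14192.41516 + 26810.31745 = 41002.73262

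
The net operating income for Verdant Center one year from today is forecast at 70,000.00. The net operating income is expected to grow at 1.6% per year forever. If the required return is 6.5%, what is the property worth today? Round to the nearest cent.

1428571.43

Growing perpetuity: P = D₁ / (r − g) = 70,000.0000 / (0.065 − 0.016) = 1,428,571.43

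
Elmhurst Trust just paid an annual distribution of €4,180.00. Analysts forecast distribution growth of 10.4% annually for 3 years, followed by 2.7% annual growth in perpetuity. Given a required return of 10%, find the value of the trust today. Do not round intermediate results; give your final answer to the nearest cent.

D_1 = 4614.72000
D_2 = 5094.65088
D_3 = 5624.49457
Terminal value at year 3: TV = D_3×(1+g_2)/(r−g_2) = 5776.35592/0.073 = 79128.16336
P_0 = D_1/(1+r)^1 + D_2/(1+r)^2 + D_3/(1+r)^3 + TV/(1+r)^3
    = 4195.20000 + 4210.45527 + 4225.76602 + 59450.16030 = 72081.58159

€72081.58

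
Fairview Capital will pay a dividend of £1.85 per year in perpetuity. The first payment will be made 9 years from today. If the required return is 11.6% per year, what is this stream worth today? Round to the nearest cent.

£6.63

Value at end of year 8: C / r = £1.85 / 0.116 = £15.9483
Discount to today: PV = £15.9483 / (1 + 0.116)^8 = £15.9483 / 2.406099 = £6.63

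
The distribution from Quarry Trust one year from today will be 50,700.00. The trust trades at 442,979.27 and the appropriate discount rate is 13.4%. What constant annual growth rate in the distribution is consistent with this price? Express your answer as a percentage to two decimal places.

1.95%

P = D₁/(r−g) ⇒ g = r − D₁/P = 0.134 − 50,700.00/442,979.27 = 0.019548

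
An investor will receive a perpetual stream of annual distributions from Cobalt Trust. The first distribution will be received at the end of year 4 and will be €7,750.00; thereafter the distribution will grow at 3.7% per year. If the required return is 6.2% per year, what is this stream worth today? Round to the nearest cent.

Value at end of year 3: C₁ / (r − g) = €7,750.00 / (0.062 − 0.037) = €310,000.0000
Discount to today: PV = €310,000.0000 / (1 + 0.062)^3 = €310,000.0000 / 1.197770 = €258,814.23

€258814.23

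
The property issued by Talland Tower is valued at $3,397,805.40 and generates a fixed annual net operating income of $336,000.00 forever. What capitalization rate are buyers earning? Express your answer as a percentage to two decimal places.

P = C/r ⇒ r = C/P = $336,000.00/$3,397,805.40 = 0.098887

9.89%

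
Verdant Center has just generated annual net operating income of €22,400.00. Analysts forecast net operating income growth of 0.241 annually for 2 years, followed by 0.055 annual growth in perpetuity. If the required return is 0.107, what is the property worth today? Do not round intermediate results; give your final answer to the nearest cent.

€624406.42

D_1 = 27798.40000
D_2 = 34497.81440
Terminal value at year 2: TV = D_2×(1+g_2)/(r−g_2) = 36395.19419/0.052 = 699907.58062
P_0 = D_1/(1+r)^1 + D_2/(1+r)^2 + TV/(1+r)^2
    = 25111.47245 + 28151.16288 + 571143.78535 = 624406.42068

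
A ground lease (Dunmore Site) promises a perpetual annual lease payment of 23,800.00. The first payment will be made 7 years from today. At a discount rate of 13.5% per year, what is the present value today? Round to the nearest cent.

82464.69

Value at end of year 6: C / r = 23,800.00 / 0.135 = 176,296.2963
Discount to today: PV = 176,296.2963 / (1 + 0.135)^6 = 176,296.2963 / 2.137840 = 82,464.69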